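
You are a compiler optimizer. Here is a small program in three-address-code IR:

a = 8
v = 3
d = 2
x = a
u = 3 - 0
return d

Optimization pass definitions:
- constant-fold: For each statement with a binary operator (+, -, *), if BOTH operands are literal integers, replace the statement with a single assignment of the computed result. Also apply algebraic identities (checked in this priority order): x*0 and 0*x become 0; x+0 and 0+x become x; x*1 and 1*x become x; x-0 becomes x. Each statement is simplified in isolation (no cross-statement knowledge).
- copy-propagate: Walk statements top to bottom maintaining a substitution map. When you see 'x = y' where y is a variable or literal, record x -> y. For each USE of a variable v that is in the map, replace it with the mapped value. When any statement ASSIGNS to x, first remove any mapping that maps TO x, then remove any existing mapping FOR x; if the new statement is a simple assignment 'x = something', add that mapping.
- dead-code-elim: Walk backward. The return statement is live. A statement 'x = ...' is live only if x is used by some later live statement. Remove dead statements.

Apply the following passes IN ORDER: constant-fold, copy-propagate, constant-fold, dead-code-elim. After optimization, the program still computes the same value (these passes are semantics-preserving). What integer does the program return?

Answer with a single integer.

Initial IR:
  a = 8
  v = 3
  d = 2
  x = a
  u = 3 - 0
  return d
After constant-fold (6 stmts):
  a = 8
  v = 3
  d = 2
  x = a
  u = 3
  return d
After copy-propagate (6 stmts):
  a = 8
  v = 3
  d = 2
  x = 8
  u = 3
  return 2
After constant-fold (6 stmts):
  a = 8
  v = 3
  d = 2
  x = 8
  u = 3
  return 2
After dead-code-elim (1 stmts):
  return 2
Evaluate:
  a = 8  =>  a = 8
  v = 3  =>  v = 3
  d = 2  =>  d = 2
  x = a  =>  x = 8
  u = 3 - 0  =>  u = 3
  return d = 2

Answer: 2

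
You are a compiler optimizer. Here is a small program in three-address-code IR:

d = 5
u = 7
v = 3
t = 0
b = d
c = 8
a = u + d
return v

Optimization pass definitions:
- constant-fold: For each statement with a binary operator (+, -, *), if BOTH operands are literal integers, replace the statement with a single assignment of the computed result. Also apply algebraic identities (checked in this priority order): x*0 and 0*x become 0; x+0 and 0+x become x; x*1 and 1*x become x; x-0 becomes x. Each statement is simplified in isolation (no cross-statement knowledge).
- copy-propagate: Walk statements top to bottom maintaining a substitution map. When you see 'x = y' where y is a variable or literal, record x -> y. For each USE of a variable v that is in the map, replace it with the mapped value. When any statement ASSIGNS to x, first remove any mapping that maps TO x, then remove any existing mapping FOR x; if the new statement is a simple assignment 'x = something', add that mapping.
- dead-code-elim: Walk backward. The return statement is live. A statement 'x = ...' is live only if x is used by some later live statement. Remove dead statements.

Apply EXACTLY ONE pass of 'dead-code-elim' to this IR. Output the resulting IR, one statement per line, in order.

Answer: v = 3
return v

Derivation:
Applying dead-code-elim statement-by-statement:
  [8] return v  -> KEEP (return); live=['v']
  [7] a = u + d  -> DEAD (a not live)
  [6] c = 8  -> DEAD (c not live)
  [5] b = d  -> DEAD (b not live)
  [4] t = 0  -> DEAD (t not live)
  [3] v = 3  -> KEEP; live=[]
  [2] u = 7  -> DEAD (u not live)
  [1] d = 5  -> DEAD (d not live)
Result (2 stmts):
  v = 3
  return v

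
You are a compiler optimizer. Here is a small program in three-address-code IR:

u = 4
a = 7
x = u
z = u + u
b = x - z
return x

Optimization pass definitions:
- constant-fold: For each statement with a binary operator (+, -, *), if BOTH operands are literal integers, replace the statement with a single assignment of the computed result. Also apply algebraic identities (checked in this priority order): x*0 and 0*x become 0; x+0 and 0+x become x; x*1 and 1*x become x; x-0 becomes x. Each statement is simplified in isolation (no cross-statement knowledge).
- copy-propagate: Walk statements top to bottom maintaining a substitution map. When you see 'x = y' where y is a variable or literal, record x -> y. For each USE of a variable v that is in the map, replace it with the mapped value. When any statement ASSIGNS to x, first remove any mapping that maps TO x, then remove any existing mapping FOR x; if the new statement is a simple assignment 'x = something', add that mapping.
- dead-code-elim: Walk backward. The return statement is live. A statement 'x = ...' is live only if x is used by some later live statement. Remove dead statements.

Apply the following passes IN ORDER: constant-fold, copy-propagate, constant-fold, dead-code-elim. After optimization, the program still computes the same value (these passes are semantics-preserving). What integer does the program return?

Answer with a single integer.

Initial IR:
  u = 4
  a = 7
  x = u
  z = u + u
  b = x - z
  return x
After constant-fold (6 stmts):
  u = 4
  a = 7
  x = u
  z = u + u
  b = x - z
  return x
After copy-propagate (6 stmts):
  u = 4
  a = 7
  x = 4
  z = 4 + 4
  b = 4 - z
  return 4
After constant-fold (6 stmts):
  u = 4
  a = 7
  x = 4
  z = 8
  b = 4 - z
  return 4
After dead-code-elim (1 stmts):
  return 4
Evaluate:
  u = 4  =>  u = 4
  a = 7  =>  a = 7
  x = u  =>  x = 4
  z = u + u  =>  z = 8
  b = x - z  =>  b = -4
  return x = 4

Answer: 4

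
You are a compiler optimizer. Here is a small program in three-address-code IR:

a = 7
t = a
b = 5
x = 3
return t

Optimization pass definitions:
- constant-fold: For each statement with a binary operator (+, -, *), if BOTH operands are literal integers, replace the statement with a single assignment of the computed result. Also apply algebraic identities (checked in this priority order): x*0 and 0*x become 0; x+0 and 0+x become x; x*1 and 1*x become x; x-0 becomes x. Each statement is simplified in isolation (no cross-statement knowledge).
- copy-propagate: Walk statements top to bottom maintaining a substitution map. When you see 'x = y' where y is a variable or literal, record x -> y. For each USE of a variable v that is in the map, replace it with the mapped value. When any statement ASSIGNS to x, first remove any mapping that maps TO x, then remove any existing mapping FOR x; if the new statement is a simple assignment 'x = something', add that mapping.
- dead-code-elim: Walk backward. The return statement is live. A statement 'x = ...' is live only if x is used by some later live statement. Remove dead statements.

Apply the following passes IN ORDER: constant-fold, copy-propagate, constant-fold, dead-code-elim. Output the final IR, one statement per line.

Answer: return 7

Derivation:
Initial IR:
  a = 7
  t = a
  b = 5
  x = 3
  return t
After constant-fold (5 stmts):
  a = 7
  t = a
  b = 5
  x = 3
  return t
After copy-propagate (5 stmts):
  a = 7
  t = 7
  b = 5
  x = 3
  return 7
After constant-fold (5 stmts):
  a = 7
  t = 7
  b = 5
  x = 3
  return 7
After dead-code-elim (1 stmts):
  return 7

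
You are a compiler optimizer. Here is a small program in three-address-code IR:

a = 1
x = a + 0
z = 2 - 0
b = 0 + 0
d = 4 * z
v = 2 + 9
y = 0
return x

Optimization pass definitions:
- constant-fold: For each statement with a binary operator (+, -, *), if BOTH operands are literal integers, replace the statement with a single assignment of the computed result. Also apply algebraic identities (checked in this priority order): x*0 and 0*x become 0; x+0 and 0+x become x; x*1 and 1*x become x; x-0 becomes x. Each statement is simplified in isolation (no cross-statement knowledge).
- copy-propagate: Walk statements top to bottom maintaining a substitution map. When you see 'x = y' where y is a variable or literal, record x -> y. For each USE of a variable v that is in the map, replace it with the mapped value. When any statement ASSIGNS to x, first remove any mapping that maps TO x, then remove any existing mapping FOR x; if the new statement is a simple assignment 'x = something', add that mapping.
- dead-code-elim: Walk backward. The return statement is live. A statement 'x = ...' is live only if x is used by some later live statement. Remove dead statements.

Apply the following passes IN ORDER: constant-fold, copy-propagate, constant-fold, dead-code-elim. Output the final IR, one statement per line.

Initial IR:
  a = 1
  x = a + 0
  z = 2 - 0
  b = 0 + 0
  d = 4 * z
  v = 2 + 9
  y = 0
  return x
After constant-fold (8 stmts):
  a = 1
  x = a
  z = 2
  b = 0
  d = 4 * z
  v = 11
  y = 0
  return x
After copy-propagate (8 stmts):
  a = 1
  x = 1
  z = 2
  b = 0
  d = 4 * 2
  v = 11
  y = 0
  return 1
After constant-fold (8 stmts):
  a = 1
  x = 1
  z = 2
  b = 0
  d = 8
  v = 11
  y = 0
  return 1
After dead-code-elim (1 stmts):
  return 1

Answer: return 1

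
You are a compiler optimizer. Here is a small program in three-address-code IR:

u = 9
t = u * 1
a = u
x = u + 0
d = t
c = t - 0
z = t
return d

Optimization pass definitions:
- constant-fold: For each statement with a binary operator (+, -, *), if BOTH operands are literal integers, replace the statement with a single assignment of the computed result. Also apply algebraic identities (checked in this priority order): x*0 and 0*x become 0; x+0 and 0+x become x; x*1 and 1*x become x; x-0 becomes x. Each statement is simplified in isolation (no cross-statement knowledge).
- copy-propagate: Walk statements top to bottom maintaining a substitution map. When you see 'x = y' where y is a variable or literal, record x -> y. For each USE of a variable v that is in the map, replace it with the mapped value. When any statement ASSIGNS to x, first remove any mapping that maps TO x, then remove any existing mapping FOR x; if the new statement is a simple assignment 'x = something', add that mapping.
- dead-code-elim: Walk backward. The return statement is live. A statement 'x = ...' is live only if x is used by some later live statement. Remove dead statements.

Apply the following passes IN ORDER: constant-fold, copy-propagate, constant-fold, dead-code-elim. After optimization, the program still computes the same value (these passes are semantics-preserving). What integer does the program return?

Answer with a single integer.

Initial IR:
  u = 9
  t = u * 1
  a = u
  x = u + 0
  d = t
  c = t - 0
  z = t
  return d
After constant-fold (8 stmts):
  u = 9
  t = u
  a = u
  x = u
  d = t
  c = t
  z = t
  return d
After copy-propagate (8 stmts):
  u = 9
  t = 9
  a = 9
  x = 9
  d = 9
  c = 9
  z = 9
  return 9
After constant-fold (8 stmts):
  u = 9
  t = 9
  a = 9
  x = 9
  d = 9
  c = 9
  z = 9
  return 9
After dead-code-elim (1 stmts):
  return 9
Evaluate:
  u = 9  =>  u = 9
  t = u * 1  =>  t = 9
  a = u  =>  a = 9
  x = u + 0  =>  x = 9
  d = t  =>  d = 9
  c = t - 0  =>  c = 9
  z = t  =>  z = 9
  return d = 9

Answer: 9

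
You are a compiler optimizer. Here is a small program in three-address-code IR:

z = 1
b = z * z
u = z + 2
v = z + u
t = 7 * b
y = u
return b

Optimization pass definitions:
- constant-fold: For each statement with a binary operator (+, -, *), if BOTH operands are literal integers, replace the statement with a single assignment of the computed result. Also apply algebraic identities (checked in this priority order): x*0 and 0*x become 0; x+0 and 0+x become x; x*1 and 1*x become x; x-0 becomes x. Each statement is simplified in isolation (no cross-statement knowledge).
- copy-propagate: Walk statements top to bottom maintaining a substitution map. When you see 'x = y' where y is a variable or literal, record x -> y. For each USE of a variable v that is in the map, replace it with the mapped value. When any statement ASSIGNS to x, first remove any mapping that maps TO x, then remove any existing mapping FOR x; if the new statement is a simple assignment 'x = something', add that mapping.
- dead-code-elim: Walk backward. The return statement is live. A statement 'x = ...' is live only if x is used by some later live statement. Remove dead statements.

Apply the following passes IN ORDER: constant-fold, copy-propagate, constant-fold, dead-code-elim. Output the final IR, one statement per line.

Initial IR:
  z = 1
  b = z * z
  u = z + 2
  v = z + u
  t = 7 * b
  y = u
  return b
After constant-fold (7 stmts):
  z = 1
  b = z * z
  u = z + 2
  v = z + u
  t = 7 * b
  y = u
  return b
After copy-propagate (7 stmts):
  z = 1
  b = 1 * 1
  u = 1 + 2
  v = 1 + u
  t = 7 * b
  y = u
  return b
After constant-fold (7 stmts):
  z = 1
  b = 1
  u = 3
  v = 1 + u
  t = 7 * b
  y = u
  return b
After dead-code-elim (2 stmts):
  b = 1
  return b

Answer: b = 1
return b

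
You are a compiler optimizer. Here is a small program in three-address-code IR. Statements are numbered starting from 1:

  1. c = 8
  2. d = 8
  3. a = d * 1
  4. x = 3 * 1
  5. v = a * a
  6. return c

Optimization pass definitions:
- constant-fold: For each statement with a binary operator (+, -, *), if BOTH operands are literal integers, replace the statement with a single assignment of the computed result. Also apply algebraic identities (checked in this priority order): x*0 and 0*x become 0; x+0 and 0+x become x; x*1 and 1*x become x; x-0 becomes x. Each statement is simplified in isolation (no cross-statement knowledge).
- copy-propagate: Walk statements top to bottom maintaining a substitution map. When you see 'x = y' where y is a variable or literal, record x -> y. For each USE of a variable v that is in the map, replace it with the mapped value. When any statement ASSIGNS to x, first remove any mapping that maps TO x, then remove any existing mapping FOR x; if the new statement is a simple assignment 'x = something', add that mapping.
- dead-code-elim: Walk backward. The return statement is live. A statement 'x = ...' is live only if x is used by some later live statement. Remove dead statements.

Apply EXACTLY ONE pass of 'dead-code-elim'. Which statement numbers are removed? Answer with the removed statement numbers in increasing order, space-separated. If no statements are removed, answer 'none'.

Answer: 2 3 4 5

Derivation:
Backward liveness scan:
Stmt 1 'c = 8': KEEP (c is live); live-in = []
Stmt 2 'd = 8': DEAD (d not in live set ['c'])
Stmt 3 'a = d * 1': DEAD (a not in live set ['c'])
Stmt 4 'x = 3 * 1': DEAD (x not in live set ['c'])
Stmt 5 'v = a * a': DEAD (v not in live set ['c'])
Stmt 6 'return c': KEEP (return); live-in = ['c']
Removed statement numbers: [2, 3, 4, 5]
Surviving IR:
  c = 8
  return c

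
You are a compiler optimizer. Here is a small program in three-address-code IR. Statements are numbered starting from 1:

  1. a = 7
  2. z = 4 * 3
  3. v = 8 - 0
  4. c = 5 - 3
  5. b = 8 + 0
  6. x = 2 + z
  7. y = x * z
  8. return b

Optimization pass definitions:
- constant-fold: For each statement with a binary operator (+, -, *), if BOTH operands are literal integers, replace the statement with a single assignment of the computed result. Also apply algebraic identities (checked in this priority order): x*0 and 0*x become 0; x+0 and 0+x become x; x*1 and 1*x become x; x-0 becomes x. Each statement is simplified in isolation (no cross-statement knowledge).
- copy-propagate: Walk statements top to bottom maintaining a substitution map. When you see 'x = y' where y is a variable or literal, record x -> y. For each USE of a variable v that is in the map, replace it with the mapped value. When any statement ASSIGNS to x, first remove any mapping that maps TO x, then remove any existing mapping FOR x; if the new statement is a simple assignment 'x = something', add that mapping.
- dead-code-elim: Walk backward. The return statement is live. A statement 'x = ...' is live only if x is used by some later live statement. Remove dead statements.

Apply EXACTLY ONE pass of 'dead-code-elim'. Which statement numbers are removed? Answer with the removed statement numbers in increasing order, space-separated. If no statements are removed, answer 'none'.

Answer: 1 2 3 4 6 7

Derivation:
Backward liveness scan:
Stmt 1 'a = 7': DEAD (a not in live set [])
Stmt 2 'z = 4 * 3': DEAD (z not in live set [])
Stmt 3 'v = 8 - 0': DEAD (v not in live set [])
Stmt 4 'c = 5 - 3': DEAD (c not in live set [])
Stmt 5 'b = 8 + 0': KEEP (b is live); live-in = []
Stmt 6 'x = 2 + z': DEAD (x not in live set ['b'])
Stmt 7 'y = x * z': DEAD (y not in live set ['b'])
Stmt 8 'return b': KEEP (return); live-in = ['b']
Removed statement numbers: [1, 2, 3, 4, 6, 7]
Surviving IR:
  b = 8 + 0
  return b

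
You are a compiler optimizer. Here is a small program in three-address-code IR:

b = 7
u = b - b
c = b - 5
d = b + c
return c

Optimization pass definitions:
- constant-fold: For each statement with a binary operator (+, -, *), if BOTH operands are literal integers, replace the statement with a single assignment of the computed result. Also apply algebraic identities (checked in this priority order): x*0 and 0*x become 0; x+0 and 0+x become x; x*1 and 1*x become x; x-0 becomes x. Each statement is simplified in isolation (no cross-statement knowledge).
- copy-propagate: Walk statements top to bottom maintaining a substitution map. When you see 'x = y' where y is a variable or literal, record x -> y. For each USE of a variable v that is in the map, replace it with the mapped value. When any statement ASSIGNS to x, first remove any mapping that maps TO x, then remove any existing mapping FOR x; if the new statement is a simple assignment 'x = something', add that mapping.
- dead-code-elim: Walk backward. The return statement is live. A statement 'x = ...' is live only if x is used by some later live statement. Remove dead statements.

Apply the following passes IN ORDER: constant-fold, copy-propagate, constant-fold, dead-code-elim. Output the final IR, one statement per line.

Answer: c = 2
return c

Derivation:
Initial IR:
  b = 7
  u = b - b
  c = b - 5
  d = b + c
  return c
After constant-fold (5 stmts):
  b = 7
  u = b - b
  c = b - 5
  d = b + c
  return c
After copy-propagate (5 stmts):
  b = 7
  u = 7 - 7
  c = 7 - 5
  d = 7 + c
  return c
After constant-fold (5 stmts):
  b = 7
  u = 0
  c = 2
  d = 7 + c
  return c
After dead-code-elim (2 stmts):
  c = 2
  return c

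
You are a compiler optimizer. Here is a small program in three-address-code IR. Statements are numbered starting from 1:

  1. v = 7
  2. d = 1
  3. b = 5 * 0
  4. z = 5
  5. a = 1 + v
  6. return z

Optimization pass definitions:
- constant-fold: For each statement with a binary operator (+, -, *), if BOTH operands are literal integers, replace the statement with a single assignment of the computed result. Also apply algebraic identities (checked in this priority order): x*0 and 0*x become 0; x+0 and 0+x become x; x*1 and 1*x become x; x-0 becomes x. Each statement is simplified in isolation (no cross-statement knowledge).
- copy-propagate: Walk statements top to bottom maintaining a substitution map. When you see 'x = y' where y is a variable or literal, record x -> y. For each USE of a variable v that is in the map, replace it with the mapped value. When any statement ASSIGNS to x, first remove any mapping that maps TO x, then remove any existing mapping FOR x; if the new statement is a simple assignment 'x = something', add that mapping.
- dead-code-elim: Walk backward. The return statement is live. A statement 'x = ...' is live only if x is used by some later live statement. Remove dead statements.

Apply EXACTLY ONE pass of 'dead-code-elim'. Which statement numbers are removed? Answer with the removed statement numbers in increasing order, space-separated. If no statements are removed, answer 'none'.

Backward liveness scan:
Stmt 1 'v = 7': DEAD (v not in live set [])
Stmt 2 'd = 1': DEAD (d not in live set [])
Stmt 3 'b = 5 * 0': DEAD (b not in live set [])
Stmt 4 'z = 5': KEEP (z is live); live-in = []
Stmt 5 'a = 1 + v': DEAD (a not in live set ['z'])
Stmt 6 'return z': KEEP (return); live-in = ['z']
Removed statement numbers: [1, 2, 3, 5]
Surviving IR:
  z = 5
  return z

Answer: 1 2 3 5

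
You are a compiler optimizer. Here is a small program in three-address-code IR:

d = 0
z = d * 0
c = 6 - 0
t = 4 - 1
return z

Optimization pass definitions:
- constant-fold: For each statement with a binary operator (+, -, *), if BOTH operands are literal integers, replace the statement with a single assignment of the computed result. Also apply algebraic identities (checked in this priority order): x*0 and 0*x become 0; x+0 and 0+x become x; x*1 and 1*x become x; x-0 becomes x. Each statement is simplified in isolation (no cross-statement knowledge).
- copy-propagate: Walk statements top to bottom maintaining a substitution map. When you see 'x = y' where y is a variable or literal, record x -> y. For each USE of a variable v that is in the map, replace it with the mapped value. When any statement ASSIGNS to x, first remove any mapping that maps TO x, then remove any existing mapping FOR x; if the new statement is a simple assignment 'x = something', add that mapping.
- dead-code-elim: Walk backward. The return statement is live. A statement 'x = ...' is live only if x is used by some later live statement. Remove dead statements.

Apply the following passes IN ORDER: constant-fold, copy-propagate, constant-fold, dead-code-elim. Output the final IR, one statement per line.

Initial IR:
  d = 0
  z = d * 0
  c = 6 - 0
  t = 4 - 1
  return z
After constant-fold (5 stmts):
  d = 0
  z = 0
  c = 6
  t = 3
  return z
After copy-propagate (5 stmts):
  d = 0
  z = 0
  c = 6
  t = 3
  return 0
After constant-fold (5 stmts):
  d = 0
  z = 0
  c = 6
  t = 3
  return 0
After dead-code-elim (1 stmts):
  return 0

Answer: return 0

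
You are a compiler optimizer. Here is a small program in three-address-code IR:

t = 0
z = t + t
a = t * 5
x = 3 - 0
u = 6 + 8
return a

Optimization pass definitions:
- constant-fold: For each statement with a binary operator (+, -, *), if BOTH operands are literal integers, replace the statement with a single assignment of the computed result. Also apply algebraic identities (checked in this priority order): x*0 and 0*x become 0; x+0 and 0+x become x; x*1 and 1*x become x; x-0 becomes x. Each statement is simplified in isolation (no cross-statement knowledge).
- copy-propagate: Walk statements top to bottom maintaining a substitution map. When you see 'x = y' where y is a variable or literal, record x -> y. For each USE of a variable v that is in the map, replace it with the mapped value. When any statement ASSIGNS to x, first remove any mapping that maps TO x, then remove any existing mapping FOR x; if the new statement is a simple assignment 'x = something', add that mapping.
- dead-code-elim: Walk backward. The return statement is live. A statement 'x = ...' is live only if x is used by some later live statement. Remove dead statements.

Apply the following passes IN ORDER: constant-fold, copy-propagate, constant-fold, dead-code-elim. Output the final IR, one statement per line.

Initial IR:
  t = 0
  z = t + t
  a = t * 5
  x = 3 - 0
  u = 6 + 8
  return a
After constant-fold (6 stmts):
  t = 0
  z = t + t
  a = t * 5
  x = 3
  u = 14
  return a
After copy-propagate (6 stmts):
  t = 0
  z = 0 + 0
  a = 0 * 5
  x = 3
  u = 14
  return a
After constant-fold (6 stmts):
  t = 0
  z = 0
  a = 0
  x = 3
  u = 14
  return a
After dead-code-elim (2 stmts):
  a = 0
  return a

Answer: a = 0
return a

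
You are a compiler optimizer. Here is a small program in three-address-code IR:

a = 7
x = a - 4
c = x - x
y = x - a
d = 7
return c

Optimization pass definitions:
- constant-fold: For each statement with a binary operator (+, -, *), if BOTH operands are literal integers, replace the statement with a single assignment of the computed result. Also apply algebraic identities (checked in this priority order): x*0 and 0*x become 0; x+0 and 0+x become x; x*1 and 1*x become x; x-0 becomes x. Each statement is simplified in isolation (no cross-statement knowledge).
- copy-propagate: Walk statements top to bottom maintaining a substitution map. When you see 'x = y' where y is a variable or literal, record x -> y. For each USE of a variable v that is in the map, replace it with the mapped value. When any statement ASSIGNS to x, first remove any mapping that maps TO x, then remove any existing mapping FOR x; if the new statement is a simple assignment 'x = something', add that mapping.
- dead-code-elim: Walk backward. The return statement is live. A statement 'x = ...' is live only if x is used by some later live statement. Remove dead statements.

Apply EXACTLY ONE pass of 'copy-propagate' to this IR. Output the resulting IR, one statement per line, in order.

Answer: a = 7
x = 7 - 4
c = x - x
y = x - 7
d = 7
return c

Derivation:
Applying copy-propagate statement-by-statement:
  [1] a = 7  (unchanged)
  [2] x = a - 4  -> x = 7 - 4
  [3] c = x - x  (unchanged)
  [4] y = x - a  -> y = x - 7
  [5] d = 7  (unchanged)
  [6] return c  (unchanged)
Result (6 stmts):
  a = 7
  x = 7 - 4
  c = x - x
  y = x - 7
  d = 7
  return c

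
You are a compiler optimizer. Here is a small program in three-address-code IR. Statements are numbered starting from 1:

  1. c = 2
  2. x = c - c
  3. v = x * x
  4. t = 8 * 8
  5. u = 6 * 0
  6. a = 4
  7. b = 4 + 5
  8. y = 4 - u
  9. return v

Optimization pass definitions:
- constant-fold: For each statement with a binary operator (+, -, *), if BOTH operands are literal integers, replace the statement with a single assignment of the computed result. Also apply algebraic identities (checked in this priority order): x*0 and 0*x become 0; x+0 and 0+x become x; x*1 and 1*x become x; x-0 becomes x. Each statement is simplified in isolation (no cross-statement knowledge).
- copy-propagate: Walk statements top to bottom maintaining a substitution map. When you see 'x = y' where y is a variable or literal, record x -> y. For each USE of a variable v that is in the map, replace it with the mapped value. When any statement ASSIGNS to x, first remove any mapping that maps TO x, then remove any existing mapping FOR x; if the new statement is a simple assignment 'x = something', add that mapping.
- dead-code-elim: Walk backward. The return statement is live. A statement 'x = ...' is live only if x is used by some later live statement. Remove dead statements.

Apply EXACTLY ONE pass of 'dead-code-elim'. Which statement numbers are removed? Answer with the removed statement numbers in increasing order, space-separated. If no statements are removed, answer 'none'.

Answer: 4 5 6 7 8

Derivation:
Backward liveness scan:
Stmt 1 'c = 2': KEEP (c is live); live-in = []
Stmt 2 'x = c - c': KEEP (x is live); live-in = ['c']
Stmt 3 'v = x * x': KEEP (v is live); live-in = ['x']
Stmt 4 't = 8 * 8': DEAD (t not in live set ['v'])
Stmt 5 'u = 6 * 0': DEAD (u not in live set ['v'])
Stmt 6 'a = 4': DEAD (a not in live set ['v'])
Stmt 7 'b = 4 + 5': DEAD (b not in live set ['v'])
Stmt 8 'y = 4 - u': DEAD (y not in live set ['v'])
Stmt 9 'return v': KEEP (return); live-in = ['v']
Removed statement numbers: [4, 5, 6, 7, 8]
Surviving IR:
  c = 2
  x = c - c
  v = x * x
  return v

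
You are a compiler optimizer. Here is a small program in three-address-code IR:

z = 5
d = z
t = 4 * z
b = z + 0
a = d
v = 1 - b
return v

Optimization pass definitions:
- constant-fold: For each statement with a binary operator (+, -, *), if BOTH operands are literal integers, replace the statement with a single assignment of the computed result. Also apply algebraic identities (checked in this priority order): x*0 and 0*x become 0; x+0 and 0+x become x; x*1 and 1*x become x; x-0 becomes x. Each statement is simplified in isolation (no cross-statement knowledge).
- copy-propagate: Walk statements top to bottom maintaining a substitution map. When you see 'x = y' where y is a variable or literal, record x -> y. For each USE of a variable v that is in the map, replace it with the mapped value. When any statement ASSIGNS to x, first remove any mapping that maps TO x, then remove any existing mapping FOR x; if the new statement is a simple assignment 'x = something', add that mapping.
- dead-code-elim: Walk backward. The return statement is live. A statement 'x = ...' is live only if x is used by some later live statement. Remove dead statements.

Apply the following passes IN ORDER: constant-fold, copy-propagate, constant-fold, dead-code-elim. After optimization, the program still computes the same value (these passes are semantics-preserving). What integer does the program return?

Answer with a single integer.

Initial IR:
  z = 5
  d = z
  t = 4 * z
  b = z + 0
  a = d
  v = 1 - b
  return v
After constant-fold (7 stmts):
  z = 5
  d = z
  t = 4 * z
  b = z
  a = d
  v = 1 - b
  return v
After copy-propagate (7 stmts):
  z = 5
  d = 5
  t = 4 * 5
  b = 5
  a = 5
  v = 1 - 5
  return v
After constant-fold (7 stmts):
  z = 5
  d = 5
  t = 20
  b = 5
  a = 5
  v = -4
  return v
After dead-code-elim (2 stmts):
  v = -4
  return v
Evaluate:
  z = 5  =>  z = 5
  d = z  =>  d = 5
  t = 4 * z  =>  t = 20
  b = z + 0  =>  b = 5
  a = d  =>  a = 5
  v = 1 - b  =>  v = -4
  return v = -4

Answer: -4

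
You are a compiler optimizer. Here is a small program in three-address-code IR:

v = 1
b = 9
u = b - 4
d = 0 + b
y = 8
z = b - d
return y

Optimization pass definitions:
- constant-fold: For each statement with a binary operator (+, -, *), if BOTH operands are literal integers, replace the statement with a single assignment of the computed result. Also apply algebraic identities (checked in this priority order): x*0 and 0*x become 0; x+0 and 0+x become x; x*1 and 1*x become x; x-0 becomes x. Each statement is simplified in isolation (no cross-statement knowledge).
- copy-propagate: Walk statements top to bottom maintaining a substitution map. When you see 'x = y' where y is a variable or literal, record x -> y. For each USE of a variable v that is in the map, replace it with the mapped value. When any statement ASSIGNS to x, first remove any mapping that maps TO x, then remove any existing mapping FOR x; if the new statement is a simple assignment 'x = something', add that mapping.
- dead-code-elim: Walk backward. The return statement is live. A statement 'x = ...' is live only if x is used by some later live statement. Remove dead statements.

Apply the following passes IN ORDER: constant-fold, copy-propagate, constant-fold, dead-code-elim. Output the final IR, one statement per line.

Answer: return 8

Derivation:
Initial IR:
  v = 1
  b = 9
  u = b - 4
  d = 0 + b
  y = 8
  z = b - d
  return y
After constant-fold (7 stmts):
  v = 1
  b = 9
  u = b - 4
  d = b
  y = 8
  z = b - d
  return y
After copy-propagate (7 stmts):
  v = 1
  b = 9
  u = 9 - 4
  d = 9
  y = 8
  z = 9 - 9
  return 8
After constant-fold (7 stmts):
  v = 1
  b = 9
  u = 5
  d = 9
  y = 8
  z = 0
  return 8
After dead-code-elim (1 stmts):
  return 8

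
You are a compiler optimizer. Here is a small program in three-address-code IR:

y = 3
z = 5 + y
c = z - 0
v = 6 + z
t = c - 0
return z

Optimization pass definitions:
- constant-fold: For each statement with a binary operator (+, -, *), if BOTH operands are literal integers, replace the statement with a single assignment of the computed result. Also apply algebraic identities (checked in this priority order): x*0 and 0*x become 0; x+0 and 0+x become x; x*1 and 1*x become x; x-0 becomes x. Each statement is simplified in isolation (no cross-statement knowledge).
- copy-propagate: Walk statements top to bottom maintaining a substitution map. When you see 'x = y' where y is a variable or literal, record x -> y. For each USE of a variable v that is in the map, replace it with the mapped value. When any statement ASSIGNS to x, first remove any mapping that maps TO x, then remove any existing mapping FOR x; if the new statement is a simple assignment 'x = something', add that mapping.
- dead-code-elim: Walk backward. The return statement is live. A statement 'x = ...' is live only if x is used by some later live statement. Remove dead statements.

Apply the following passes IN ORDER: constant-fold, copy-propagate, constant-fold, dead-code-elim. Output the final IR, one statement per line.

Answer: z = 8
return z

Derivation:
Initial IR:
  y = 3
  z = 5 + y
  c = z - 0
  v = 6 + z
  t = c - 0
  return z
After constant-fold (6 stmts):
  y = 3
  z = 5 + y
  c = z
  v = 6 + z
  t = c
  return z
After copy-propagate (6 stmts):
  y = 3
  z = 5 + 3
  c = z
  v = 6 + z
  t = z
  return z
After constant-fold (6 stmts):
  y = 3
  z = 8
  c = z
  v = 6 + z
  t = z
  return z
After dead-code-elim (2 stmts):
  z = 8
  return z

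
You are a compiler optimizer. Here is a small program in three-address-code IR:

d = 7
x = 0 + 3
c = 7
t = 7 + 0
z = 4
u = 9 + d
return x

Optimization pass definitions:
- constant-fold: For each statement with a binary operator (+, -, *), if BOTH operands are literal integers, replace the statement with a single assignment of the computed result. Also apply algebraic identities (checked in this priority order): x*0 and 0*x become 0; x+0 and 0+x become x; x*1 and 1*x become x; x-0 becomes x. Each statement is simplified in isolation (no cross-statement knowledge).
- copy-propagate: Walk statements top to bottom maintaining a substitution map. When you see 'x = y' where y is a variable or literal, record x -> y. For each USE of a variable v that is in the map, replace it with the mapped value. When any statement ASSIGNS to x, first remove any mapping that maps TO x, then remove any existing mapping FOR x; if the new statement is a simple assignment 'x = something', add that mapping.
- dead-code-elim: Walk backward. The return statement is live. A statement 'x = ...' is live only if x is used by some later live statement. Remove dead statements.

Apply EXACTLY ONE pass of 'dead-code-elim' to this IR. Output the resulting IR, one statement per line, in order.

Answer: x = 0 + 3
return x

Derivation:
Applying dead-code-elim statement-by-statement:
  [7] return x  -> KEEP (return); live=['x']
  [6] u = 9 + d  -> DEAD (u not live)
  [5] z = 4  -> DEAD (z not live)
  [4] t = 7 + 0  -> DEAD (t not live)
  [3] c = 7  -> DEAD (c not live)
  [2] x = 0 + 3  -> KEEP; live=[]
  [1] d = 7  -> DEAD (d not live)
Result (2 stmts):
  x = 0 + 3
  return x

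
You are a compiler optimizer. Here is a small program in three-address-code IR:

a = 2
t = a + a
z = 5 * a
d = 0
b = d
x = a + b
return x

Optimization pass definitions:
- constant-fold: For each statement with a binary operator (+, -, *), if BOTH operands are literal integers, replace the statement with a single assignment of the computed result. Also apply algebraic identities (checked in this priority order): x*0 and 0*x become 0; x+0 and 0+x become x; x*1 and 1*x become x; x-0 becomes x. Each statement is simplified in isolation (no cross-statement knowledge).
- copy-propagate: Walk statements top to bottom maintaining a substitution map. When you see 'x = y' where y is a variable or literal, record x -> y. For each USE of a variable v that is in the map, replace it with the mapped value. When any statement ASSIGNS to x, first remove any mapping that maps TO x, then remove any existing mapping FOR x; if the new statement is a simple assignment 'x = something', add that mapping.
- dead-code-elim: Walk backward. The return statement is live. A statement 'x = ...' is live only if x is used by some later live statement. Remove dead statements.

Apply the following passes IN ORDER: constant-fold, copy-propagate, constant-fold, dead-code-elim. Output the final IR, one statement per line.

Answer: x = 2
return x

Derivation:
Initial IR:
  a = 2
  t = a + a
  z = 5 * a
  d = 0
  b = d
  x = a + b
  return x
After constant-fold (7 stmts):
  a = 2
  t = a + a
  z = 5 * a
  d = 0
  b = d
  x = a + b
  return x
After copy-propagate (7 stmts):
  a = 2
  t = 2 + 2
  z = 5 * 2
  d = 0
  b = 0
  x = 2 + 0
  return x
After constant-fold (7 stmts):
  a = 2
  t = 4
  z = 10
  d = 0
  b = 0
  x = 2
  return x
After dead-code-elim (2 stmts):
  x = 2
  return x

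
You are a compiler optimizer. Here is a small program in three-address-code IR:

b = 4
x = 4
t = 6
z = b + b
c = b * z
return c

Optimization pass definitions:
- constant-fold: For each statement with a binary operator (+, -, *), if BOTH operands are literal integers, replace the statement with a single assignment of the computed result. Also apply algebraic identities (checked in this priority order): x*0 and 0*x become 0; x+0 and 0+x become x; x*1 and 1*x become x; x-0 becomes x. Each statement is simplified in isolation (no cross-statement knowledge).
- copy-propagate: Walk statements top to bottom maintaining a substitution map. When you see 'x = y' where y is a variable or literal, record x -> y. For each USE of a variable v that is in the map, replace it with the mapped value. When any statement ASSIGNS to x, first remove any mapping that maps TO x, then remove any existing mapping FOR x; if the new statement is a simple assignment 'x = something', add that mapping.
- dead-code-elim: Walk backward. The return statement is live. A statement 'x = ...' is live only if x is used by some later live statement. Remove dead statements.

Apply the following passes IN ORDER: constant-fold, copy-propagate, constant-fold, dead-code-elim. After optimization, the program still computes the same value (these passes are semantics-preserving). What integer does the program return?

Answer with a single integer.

Answer: 32

Derivation:
Initial IR:
  b = 4
  x = 4
  t = 6
  z = b + b
  c = b * z
  return c
After constant-fold (6 stmts):
  b = 4
  x = 4
  t = 6
  z = b + b
  c = b * z
  return c
After copy-propagate (6 stmts):
  b = 4
  x = 4
  t = 6
  z = 4 + 4
  c = 4 * z
  return c
After constant-fold (6 stmts):
  b = 4
  x = 4
  t = 6
  z = 8
  c = 4 * z
  return c
After dead-code-elim (3 stmts):
  z = 8
  c = 4 * z
  return c
Evaluate:
  b = 4  =>  b = 4
  x = 4  =>  x = 4
  t = 6  =>  t = 6
  z = b + b  =>  z = 8
  c = b * z  =>  c = 32
  return c = 32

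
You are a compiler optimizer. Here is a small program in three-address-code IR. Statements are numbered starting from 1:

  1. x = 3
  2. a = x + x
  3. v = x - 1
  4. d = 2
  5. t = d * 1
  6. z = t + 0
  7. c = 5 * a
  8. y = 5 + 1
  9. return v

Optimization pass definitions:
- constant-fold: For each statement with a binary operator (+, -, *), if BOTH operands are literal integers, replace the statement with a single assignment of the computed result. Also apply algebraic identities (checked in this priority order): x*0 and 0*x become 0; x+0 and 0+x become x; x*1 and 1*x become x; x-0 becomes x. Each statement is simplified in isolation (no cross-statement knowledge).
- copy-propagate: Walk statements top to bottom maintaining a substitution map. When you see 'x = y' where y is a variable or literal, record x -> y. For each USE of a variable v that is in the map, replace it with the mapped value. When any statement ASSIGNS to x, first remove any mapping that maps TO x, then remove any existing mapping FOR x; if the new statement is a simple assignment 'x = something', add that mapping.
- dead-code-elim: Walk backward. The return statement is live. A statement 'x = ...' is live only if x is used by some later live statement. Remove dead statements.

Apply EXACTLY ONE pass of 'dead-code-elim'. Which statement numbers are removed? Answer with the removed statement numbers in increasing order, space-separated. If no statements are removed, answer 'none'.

Backward liveness scan:
Stmt 1 'x = 3': KEEP (x is live); live-in = []
Stmt 2 'a = x + x': DEAD (a not in live set ['x'])
Stmt 3 'v = x - 1': KEEP (v is live); live-in = ['x']
Stmt 4 'd = 2': DEAD (d not in live set ['v'])
Stmt 5 't = d * 1': DEAD (t not in live set ['v'])
Stmt 6 'z = t + 0': DEAD (z not in live set ['v'])
Stmt 7 'c = 5 * a': DEAD (c not in live set ['v'])
Stmt 8 'y = 5 + 1': DEAD (y not in live set ['v'])
Stmt 9 'return v': KEEP (return); live-in = ['v']
Removed statement numbers: [2, 4, 5, 6, 7, 8]
Surviving IR:
  x = 3
  v = x - 1
  return v

Answer: 2 4 5 6 7 8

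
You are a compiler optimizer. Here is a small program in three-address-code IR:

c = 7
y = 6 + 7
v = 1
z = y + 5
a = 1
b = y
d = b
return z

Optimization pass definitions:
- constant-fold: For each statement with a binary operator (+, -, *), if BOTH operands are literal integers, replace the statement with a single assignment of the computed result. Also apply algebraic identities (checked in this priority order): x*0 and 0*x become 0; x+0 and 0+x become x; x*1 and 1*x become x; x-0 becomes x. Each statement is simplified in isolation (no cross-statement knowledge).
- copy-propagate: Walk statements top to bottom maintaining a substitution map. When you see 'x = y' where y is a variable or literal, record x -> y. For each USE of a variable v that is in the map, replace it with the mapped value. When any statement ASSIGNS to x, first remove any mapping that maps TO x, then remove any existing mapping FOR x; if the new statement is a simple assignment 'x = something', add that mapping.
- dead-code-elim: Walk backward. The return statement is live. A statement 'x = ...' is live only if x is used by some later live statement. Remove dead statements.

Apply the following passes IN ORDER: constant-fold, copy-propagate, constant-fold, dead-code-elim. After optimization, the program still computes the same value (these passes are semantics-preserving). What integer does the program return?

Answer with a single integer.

Initial IR:
  c = 7
  y = 6 + 7
  v = 1
  z = y + 5
  a = 1
  b = y
  d = b
  return z
After constant-fold (8 stmts):
  c = 7
  y = 13
  v = 1
  z = y + 5
  a = 1
  b = y
  d = b
  return z
After copy-propagate (8 stmts):
  c = 7
  y = 13
  v = 1
  z = 13 + 5
  a = 1
  b = 13
  d = 13
  return z
After constant-fold (8 stmts):
  c = 7
  y = 13
  v = 1
  z = 18
  a = 1
  b = 13
  d = 13
  return z
After dead-code-elim (2 stmts):
  z = 18
  return z
Evaluate:
  c = 7  =>  c = 7
  y = 6 + 7  =>  y = 13
  v = 1  =>  v = 1
  z = y + 5  =>  z = 18
  a = 1  =>  a = 1
  b = y  =>  b = 13
  d = b  =>  d = 13
  return z = 18

Answer: 18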